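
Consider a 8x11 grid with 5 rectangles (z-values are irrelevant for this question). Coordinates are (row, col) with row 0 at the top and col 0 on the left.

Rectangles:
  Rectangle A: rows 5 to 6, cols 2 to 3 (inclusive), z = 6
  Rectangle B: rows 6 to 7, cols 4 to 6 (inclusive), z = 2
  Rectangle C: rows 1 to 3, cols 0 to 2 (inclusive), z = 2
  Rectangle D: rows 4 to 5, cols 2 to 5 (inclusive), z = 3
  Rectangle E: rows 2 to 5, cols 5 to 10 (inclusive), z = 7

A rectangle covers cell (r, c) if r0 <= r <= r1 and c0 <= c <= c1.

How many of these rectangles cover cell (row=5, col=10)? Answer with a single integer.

Check cell (5,10):
  A: rows 5-6 cols 2-3 -> outside (col miss)
  B: rows 6-7 cols 4-6 -> outside (row miss)
  C: rows 1-3 cols 0-2 -> outside (row miss)
  D: rows 4-5 cols 2-5 -> outside (col miss)
  E: rows 2-5 cols 5-10 -> covers
Count covering = 1

Answer: 1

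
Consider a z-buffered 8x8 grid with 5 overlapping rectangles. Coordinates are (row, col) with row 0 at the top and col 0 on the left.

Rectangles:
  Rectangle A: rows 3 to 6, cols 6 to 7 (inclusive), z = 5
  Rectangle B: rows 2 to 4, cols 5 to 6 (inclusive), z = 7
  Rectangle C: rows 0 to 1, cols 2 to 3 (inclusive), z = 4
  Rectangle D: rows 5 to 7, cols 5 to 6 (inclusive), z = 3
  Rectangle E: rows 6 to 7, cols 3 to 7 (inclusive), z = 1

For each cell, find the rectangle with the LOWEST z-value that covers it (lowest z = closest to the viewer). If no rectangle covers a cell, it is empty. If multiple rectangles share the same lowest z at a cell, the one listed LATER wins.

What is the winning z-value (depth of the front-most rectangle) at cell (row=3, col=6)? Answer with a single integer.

Answer: 5

Derivation:
Check cell (3,6):
  A: rows 3-6 cols 6-7 z=5 -> covers; best now A (z=5)
  B: rows 2-4 cols 5-6 z=7 -> covers; best now A (z=5)
  C: rows 0-1 cols 2-3 -> outside (row miss)
  D: rows 5-7 cols 5-6 -> outside (row miss)
  E: rows 6-7 cols 3-7 -> outside (row miss)
Winner: A at z=5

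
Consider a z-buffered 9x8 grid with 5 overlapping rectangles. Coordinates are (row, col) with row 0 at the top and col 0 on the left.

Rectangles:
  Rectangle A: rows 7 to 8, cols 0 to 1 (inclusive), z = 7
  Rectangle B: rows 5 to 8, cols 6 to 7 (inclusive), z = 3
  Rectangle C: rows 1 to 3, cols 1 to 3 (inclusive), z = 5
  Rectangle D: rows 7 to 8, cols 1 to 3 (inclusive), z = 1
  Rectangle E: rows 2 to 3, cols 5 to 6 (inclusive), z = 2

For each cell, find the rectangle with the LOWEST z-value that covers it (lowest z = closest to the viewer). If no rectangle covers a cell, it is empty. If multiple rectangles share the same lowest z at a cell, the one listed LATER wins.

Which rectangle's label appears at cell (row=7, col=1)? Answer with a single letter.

Answer: D

Derivation:
Check cell (7,1):
  A: rows 7-8 cols 0-1 z=7 -> covers; best now A (z=7)
  B: rows 5-8 cols 6-7 -> outside (col miss)
  C: rows 1-3 cols 1-3 -> outside (row miss)
  D: rows 7-8 cols 1-3 z=1 -> covers; best now D (z=1)
  E: rows 2-3 cols 5-6 -> outside (row miss)
Winner: D at z=1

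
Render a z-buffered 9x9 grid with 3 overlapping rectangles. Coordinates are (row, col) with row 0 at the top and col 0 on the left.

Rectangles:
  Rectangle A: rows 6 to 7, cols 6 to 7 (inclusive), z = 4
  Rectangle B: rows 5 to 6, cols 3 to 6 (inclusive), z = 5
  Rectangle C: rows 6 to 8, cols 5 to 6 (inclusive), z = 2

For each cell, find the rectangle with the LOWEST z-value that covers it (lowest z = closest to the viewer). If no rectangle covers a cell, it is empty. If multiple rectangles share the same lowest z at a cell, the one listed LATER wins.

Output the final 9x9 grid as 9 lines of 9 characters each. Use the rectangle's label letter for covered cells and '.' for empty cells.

.........
.........
.........
.........
.........
...BBBB..
...BBCCA.
.....CCA.
.....CC..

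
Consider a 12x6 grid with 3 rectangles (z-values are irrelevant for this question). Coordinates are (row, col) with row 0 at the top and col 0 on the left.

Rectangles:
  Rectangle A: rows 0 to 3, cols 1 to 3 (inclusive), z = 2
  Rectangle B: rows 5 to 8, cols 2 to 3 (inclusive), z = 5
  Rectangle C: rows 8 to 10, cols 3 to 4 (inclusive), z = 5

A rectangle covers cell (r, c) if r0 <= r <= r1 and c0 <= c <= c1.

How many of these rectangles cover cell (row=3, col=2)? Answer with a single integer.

Answer: 1

Derivation:
Check cell (3,2):
  A: rows 0-3 cols 1-3 -> covers
  B: rows 5-8 cols 2-3 -> outside (row miss)
  C: rows 8-10 cols 3-4 -> outside (row miss)
Count covering = 1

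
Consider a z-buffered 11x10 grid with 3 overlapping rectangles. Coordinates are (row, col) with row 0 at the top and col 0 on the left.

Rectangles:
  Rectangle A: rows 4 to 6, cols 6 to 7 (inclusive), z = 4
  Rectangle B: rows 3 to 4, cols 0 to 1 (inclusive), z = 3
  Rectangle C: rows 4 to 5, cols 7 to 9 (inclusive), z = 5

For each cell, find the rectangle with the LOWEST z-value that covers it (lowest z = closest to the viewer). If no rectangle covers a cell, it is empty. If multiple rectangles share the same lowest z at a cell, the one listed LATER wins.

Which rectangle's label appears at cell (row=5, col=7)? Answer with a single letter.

Answer: A

Derivation:
Check cell (5,7):
  A: rows 4-6 cols 6-7 z=4 -> covers; best now A (z=4)
  B: rows 3-4 cols 0-1 -> outside (row miss)
  C: rows 4-5 cols 7-9 z=5 -> covers; best now A (z=4)
Winner: A at z=4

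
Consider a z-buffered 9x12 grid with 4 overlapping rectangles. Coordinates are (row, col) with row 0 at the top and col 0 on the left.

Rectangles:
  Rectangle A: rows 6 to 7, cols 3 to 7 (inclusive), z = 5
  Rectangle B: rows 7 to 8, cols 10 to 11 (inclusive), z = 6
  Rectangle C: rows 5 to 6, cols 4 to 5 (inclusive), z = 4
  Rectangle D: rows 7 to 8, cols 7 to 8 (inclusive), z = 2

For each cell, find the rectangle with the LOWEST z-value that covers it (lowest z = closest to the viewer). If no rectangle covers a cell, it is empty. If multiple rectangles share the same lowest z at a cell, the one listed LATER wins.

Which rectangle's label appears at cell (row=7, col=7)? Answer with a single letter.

Answer: D

Derivation:
Check cell (7,7):
  A: rows 6-7 cols 3-7 z=5 -> covers; best now A (z=5)
  B: rows 7-8 cols 10-11 -> outside (col miss)
  C: rows 5-6 cols 4-5 -> outside (row miss)
  D: rows 7-8 cols 7-8 z=2 -> covers; best now D (z=2)
Winner: D at z=2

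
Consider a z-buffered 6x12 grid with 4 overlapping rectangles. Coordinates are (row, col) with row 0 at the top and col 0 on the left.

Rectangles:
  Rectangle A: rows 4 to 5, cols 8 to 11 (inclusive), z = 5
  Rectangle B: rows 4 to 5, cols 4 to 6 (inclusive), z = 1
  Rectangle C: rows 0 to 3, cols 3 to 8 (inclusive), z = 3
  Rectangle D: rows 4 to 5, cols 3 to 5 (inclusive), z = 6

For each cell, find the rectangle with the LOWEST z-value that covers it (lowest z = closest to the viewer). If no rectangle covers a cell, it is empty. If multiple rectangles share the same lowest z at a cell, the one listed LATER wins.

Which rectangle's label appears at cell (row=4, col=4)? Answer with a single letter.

Check cell (4,4):
  A: rows 4-5 cols 8-11 -> outside (col miss)
  B: rows 4-5 cols 4-6 z=1 -> covers; best now B (z=1)
  C: rows 0-3 cols 3-8 -> outside (row miss)
  D: rows 4-5 cols 3-5 z=6 -> covers; best now B (z=1)
Winner: B at z=1

Answer: B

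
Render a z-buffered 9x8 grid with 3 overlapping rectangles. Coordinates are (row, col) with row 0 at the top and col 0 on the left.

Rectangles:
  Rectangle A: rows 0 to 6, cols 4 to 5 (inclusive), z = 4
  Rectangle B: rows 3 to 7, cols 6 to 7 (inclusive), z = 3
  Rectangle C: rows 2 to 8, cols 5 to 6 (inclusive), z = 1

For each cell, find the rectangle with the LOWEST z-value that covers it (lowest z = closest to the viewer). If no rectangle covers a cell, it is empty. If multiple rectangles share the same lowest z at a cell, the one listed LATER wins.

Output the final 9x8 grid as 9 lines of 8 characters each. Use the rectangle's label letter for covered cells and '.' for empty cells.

....AA..
....AA..
....ACC.
....ACCB
....ACCB
....ACCB
....ACCB
.....CCB
.....CC.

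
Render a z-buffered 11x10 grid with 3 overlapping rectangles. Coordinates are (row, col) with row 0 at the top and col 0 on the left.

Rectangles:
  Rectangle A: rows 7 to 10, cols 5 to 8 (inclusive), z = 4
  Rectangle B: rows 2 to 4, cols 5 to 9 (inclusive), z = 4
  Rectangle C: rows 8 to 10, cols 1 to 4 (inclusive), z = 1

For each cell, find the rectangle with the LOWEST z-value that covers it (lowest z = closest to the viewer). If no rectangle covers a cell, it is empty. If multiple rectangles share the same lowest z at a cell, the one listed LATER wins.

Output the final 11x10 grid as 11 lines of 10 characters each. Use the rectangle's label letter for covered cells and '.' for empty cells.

..........
..........
.....BBBBB
.....BBBBB
.....BBBBB
..........
..........
.....AAAA.
.CCCCAAAA.
.CCCCAAAA.
.CCCCAAAA.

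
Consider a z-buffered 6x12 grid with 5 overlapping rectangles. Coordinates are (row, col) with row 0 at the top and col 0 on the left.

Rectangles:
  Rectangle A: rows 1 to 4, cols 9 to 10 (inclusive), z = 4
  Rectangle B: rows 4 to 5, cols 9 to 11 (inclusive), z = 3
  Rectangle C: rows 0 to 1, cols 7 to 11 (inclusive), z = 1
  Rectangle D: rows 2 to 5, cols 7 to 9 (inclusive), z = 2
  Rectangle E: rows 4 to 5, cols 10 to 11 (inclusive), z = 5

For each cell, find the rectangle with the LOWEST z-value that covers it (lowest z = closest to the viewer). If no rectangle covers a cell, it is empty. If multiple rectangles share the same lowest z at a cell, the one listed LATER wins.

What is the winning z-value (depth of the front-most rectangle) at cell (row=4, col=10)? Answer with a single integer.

Check cell (4,10):
  A: rows 1-4 cols 9-10 z=4 -> covers; best now A (z=4)
  B: rows 4-5 cols 9-11 z=3 -> covers; best now B (z=3)
  C: rows 0-1 cols 7-11 -> outside (row miss)
  D: rows 2-5 cols 7-9 -> outside (col miss)
  E: rows 4-5 cols 10-11 z=5 -> covers; best now B (z=3)
Winner: B at z=3

Answer: 3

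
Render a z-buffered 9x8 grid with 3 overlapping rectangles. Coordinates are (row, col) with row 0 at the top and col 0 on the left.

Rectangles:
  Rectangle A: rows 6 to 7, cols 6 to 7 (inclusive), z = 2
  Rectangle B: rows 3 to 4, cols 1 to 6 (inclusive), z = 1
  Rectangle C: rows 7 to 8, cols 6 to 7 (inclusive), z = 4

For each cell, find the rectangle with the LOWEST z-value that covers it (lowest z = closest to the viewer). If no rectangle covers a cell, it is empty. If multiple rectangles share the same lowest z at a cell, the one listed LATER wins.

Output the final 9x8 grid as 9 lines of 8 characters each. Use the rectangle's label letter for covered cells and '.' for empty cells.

........
........
........
.BBBBBB.
.BBBBBB.
........
......AA
......AA
......CC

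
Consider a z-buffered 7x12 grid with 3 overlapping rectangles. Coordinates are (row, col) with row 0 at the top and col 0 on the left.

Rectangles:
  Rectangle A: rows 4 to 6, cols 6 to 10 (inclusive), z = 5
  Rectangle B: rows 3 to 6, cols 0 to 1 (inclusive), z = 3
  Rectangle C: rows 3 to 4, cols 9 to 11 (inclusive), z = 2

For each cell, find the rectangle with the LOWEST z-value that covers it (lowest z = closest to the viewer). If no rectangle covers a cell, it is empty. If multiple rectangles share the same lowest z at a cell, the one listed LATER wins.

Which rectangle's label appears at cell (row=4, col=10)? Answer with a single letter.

Answer: C

Derivation:
Check cell (4,10):
  A: rows 4-6 cols 6-10 z=5 -> covers; best now A (z=5)
  B: rows 3-6 cols 0-1 -> outside (col miss)
  C: rows 3-4 cols 9-11 z=2 -> covers; best now C (z=2)
Winner: C at z=2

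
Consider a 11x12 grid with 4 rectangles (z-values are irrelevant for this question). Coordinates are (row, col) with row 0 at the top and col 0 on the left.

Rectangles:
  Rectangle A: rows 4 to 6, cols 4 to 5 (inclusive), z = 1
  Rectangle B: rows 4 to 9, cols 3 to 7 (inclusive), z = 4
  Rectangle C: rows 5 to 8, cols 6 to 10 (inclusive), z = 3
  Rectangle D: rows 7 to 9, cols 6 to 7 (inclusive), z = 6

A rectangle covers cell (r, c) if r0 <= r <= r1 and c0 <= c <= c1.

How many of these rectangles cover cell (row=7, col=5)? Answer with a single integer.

Answer: 1

Derivation:
Check cell (7,5):
  A: rows 4-6 cols 4-5 -> outside (row miss)
  B: rows 4-9 cols 3-7 -> covers
  C: rows 5-8 cols 6-10 -> outside (col miss)
  D: rows 7-9 cols 6-7 -> outside (col miss)
Count covering = 1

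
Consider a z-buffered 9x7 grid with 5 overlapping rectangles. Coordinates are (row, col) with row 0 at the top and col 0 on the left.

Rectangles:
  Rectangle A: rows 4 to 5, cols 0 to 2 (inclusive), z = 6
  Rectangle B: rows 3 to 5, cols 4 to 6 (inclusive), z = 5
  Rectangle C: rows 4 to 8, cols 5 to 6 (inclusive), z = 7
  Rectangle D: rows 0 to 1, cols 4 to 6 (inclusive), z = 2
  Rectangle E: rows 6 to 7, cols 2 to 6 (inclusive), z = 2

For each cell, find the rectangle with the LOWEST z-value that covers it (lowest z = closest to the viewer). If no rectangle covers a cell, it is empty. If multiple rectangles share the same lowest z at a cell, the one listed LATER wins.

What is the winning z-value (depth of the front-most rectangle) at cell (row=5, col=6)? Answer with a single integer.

Check cell (5,6):
  A: rows 4-5 cols 0-2 -> outside (col miss)
  B: rows 3-5 cols 4-6 z=5 -> covers; best now B (z=5)
  C: rows 4-8 cols 5-6 z=7 -> covers; best now B (z=5)
  D: rows 0-1 cols 4-6 -> outside (row miss)
  E: rows 6-7 cols 2-6 -> outside (row miss)
Winner: B at z=5

Answer: 5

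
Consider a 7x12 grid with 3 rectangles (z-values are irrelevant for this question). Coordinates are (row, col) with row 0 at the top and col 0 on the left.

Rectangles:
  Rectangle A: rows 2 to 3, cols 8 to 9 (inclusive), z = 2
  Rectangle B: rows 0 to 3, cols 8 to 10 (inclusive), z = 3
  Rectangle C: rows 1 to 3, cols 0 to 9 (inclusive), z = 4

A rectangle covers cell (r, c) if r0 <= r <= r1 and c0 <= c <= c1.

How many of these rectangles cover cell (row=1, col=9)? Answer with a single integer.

Check cell (1,9):
  A: rows 2-3 cols 8-9 -> outside (row miss)
  B: rows 0-3 cols 8-10 -> covers
  C: rows 1-3 cols 0-9 -> covers
Count covering = 2

Answer: 2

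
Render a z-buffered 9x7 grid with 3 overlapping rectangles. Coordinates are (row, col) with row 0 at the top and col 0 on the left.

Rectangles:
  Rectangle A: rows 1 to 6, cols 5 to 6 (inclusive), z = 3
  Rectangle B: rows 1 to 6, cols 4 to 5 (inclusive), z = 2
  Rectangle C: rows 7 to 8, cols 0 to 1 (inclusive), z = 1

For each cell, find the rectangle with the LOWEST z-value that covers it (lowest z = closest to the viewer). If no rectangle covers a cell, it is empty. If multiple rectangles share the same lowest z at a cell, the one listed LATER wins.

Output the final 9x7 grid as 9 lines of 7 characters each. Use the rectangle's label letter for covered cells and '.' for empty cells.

.......
....BBA
....BBA
....BBA
....BBA
....BBA
....BBA
CC.....
CC.....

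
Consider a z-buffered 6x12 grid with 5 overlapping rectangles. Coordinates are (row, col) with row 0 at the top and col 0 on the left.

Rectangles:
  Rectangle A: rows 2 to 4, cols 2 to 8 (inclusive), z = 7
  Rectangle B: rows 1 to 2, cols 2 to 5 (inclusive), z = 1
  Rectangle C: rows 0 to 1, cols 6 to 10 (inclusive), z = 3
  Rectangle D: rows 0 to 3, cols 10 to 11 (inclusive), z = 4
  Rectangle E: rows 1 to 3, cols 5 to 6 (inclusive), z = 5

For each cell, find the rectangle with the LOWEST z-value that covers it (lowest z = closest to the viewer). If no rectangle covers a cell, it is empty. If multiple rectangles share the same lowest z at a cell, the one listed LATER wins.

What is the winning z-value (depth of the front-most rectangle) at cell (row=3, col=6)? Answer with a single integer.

Answer: 5

Derivation:
Check cell (3,6):
  A: rows 2-4 cols 2-8 z=7 -> covers; best now A (z=7)
  B: rows 1-2 cols 2-5 -> outside (row miss)
  C: rows 0-1 cols 6-10 -> outside (row miss)
  D: rows 0-3 cols 10-11 -> outside (col miss)
  E: rows 1-3 cols 5-6 z=5 -> covers; best now E (z=5)
Winner: E at z=5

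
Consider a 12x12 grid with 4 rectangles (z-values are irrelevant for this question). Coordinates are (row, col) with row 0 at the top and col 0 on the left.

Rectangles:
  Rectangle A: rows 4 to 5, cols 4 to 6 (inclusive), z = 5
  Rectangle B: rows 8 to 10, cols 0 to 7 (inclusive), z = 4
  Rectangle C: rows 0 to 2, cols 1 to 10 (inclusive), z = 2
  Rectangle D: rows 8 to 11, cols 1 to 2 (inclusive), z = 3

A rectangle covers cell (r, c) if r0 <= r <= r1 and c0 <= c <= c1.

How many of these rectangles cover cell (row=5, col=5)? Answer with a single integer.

Answer: 1

Derivation:
Check cell (5,5):
  A: rows 4-5 cols 4-6 -> covers
  B: rows 8-10 cols 0-7 -> outside (row miss)
  C: rows 0-2 cols 1-10 -> outside (row miss)
  D: rows 8-11 cols 1-2 -> outside (row miss)
Count covering = 1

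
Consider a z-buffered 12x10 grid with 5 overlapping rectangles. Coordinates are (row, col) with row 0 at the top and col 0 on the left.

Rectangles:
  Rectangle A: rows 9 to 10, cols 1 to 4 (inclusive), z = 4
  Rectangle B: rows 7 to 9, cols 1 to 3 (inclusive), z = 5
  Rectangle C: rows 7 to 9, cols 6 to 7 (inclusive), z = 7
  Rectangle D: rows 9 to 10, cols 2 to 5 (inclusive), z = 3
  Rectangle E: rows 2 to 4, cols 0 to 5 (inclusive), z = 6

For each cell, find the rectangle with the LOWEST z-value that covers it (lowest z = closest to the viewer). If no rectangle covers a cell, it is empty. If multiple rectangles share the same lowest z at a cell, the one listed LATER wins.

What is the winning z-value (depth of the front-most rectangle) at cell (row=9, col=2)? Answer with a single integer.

Answer: 3

Derivation:
Check cell (9,2):
  A: rows 9-10 cols 1-4 z=4 -> covers; best now A (z=4)
  B: rows 7-9 cols 1-3 z=5 -> covers; best now A (z=4)
  C: rows 7-9 cols 6-7 -> outside (col miss)
  D: rows 9-10 cols 2-5 z=3 -> covers; best now D (z=3)
  E: rows 2-4 cols 0-5 -> outside (row miss)
Winner: D at z=3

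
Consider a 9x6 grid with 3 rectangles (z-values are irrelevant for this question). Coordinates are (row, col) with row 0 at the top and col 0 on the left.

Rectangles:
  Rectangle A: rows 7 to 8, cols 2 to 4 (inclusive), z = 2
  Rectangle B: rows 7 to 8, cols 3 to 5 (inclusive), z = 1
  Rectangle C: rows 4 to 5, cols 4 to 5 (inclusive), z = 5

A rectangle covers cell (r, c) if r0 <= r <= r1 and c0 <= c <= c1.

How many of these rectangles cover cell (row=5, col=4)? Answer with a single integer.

Check cell (5,4):
  A: rows 7-8 cols 2-4 -> outside (row miss)
  B: rows 7-8 cols 3-5 -> outside (row miss)
  C: rows 4-5 cols 4-5 -> covers
Count covering = 1

Answer: 1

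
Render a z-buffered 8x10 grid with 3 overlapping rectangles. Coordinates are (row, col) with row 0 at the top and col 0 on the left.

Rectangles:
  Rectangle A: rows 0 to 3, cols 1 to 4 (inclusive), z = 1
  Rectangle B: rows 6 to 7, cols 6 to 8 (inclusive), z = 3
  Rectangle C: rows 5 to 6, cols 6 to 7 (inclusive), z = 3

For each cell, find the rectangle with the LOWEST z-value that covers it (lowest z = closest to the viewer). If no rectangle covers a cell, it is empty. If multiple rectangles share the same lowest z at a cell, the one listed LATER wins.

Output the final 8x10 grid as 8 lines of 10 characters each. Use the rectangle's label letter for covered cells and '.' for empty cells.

.AAAA.....
.AAAA.....
.AAAA.....
.AAAA.....
..........
......CC..
......CCB.
......BBB.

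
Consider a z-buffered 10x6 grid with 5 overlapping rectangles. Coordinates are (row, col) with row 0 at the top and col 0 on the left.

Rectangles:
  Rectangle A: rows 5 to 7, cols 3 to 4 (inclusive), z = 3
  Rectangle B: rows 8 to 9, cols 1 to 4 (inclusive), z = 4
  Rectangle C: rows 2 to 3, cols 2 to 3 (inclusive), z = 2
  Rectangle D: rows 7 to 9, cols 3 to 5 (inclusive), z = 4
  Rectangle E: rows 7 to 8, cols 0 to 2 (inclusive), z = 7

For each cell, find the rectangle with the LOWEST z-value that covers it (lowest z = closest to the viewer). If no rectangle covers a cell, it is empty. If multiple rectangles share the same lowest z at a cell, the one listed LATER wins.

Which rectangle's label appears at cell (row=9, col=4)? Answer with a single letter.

Answer: D

Derivation:
Check cell (9,4):
  A: rows 5-7 cols 3-4 -> outside (row miss)
  B: rows 8-9 cols 1-4 z=4 -> covers; best now B (z=4)
  C: rows 2-3 cols 2-3 -> outside (row miss)
  D: rows 7-9 cols 3-5 z=4 -> covers; best now D (z=4)
  E: rows 7-8 cols 0-2 -> outside (row miss)
Winner: D at z=4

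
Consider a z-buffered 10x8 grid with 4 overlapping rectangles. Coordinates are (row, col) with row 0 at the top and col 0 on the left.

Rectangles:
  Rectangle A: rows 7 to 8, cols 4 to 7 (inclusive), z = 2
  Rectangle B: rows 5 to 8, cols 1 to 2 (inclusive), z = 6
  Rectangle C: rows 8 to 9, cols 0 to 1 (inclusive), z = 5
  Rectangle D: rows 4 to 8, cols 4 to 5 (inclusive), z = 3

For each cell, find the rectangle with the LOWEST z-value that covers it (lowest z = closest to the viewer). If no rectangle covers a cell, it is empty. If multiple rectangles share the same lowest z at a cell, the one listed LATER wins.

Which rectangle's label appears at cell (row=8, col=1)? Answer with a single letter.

Check cell (8,1):
  A: rows 7-8 cols 4-7 -> outside (col miss)
  B: rows 5-8 cols 1-2 z=6 -> covers; best now B (z=6)
  C: rows 8-9 cols 0-1 z=5 -> covers; best now C (z=5)
  D: rows 4-8 cols 4-5 -> outside (col miss)
Winner: C at z=5

Answer: C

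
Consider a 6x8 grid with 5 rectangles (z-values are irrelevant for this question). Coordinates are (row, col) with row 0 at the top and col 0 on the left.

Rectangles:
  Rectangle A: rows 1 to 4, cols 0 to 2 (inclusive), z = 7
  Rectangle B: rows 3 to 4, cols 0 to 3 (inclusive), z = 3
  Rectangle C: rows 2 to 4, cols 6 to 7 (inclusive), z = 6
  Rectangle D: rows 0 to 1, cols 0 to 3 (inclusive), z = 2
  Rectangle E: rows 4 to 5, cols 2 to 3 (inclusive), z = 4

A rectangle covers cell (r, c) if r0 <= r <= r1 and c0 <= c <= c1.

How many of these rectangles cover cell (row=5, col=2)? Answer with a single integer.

Answer: 1

Derivation:
Check cell (5,2):
  A: rows 1-4 cols 0-2 -> outside (row miss)
  B: rows 3-4 cols 0-3 -> outside (row miss)
  C: rows 2-4 cols 6-7 -> outside (row miss)
  D: rows 0-1 cols 0-3 -> outside (row miss)
  E: rows 4-5 cols 2-3 -> covers
Count covering = 1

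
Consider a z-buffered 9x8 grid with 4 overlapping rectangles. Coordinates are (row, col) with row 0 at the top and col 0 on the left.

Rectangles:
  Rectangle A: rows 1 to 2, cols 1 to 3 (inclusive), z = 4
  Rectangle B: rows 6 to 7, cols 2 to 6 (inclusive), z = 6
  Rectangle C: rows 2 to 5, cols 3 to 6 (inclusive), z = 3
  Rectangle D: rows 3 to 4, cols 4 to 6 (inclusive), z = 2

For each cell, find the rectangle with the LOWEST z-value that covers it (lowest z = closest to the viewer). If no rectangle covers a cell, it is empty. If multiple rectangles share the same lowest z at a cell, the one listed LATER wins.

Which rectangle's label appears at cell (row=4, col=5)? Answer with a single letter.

Check cell (4,5):
  A: rows 1-2 cols 1-3 -> outside (row miss)
  B: rows 6-7 cols 2-6 -> outside (row miss)
  C: rows 2-5 cols 3-6 z=3 -> covers; best now C (z=3)
  D: rows 3-4 cols 4-6 z=2 -> covers; best now D (z=2)
Winner: D at z=2

Answer: D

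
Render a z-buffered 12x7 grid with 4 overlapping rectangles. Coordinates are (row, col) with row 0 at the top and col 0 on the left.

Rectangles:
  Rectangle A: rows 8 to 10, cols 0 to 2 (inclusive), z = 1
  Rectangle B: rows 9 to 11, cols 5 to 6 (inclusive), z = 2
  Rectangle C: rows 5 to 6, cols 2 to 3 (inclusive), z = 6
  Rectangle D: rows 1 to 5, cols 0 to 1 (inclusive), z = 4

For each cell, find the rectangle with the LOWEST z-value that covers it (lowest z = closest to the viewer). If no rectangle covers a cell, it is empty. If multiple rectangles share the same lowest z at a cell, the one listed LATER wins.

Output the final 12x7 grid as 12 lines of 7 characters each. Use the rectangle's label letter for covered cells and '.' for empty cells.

.......
DD.....
DD.....
DD.....
DD.....
DDCC...
..CC...
.......
AAA....
AAA..BB
AAA..BB
.....BB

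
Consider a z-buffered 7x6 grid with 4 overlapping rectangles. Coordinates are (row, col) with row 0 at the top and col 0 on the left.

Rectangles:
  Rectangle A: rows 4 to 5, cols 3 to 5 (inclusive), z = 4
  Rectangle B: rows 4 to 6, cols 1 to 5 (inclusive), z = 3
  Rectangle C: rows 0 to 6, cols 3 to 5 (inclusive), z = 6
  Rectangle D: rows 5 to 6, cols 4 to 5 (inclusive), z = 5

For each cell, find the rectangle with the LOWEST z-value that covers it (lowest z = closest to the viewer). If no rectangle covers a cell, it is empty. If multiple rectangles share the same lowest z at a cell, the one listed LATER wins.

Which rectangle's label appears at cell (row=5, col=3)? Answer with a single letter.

Answer: B

Derivation:
Check cell (5,3):
  A: rows 4-5 cols 3-5 z=4 -> covers; best now A (z=4)
  B: rows 4-6 cols 1-5 z=3 -> covers; best now B (z=3)
  C: rows 0-6 cols 3-5 z=6 -> covers; best now B (z=3)
  D: rows 5-6 cols 4-5 -> outside (col miss)
Winner: B at z=3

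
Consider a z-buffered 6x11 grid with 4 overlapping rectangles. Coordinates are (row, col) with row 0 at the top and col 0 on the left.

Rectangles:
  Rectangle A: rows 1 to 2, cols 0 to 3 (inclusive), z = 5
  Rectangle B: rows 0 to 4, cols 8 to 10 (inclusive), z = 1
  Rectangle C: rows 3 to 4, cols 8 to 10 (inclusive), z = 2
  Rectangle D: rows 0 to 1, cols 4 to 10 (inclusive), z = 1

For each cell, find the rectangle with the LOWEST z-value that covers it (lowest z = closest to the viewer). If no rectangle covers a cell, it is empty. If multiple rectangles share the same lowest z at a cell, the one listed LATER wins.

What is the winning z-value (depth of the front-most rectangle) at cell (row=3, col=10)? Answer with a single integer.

Check cell (3,10):
  A: rows 1-2 cols 0-3 -> outside (row miss)
  B: rows 0-4 cols 8-10 z=1 -> covers; best now B (z=1)
  C: rows 3-4 cols 8-10 z=2 -> covers; best now B (z=1)
  D: rows 0-1 cols 4-10 -> outside (row miss)
Winner: B at z=1

Answer: 1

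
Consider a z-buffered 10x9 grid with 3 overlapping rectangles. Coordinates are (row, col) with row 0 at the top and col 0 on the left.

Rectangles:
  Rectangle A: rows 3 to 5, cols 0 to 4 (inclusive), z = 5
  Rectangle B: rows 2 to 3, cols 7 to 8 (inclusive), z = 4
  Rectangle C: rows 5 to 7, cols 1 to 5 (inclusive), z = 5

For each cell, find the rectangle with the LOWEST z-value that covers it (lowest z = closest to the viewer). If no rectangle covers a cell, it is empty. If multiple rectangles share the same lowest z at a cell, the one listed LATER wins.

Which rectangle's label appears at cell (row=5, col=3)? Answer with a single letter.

Check cell (5,3):
  A: rows 3-5 cols 0-4 z=5 -> covers; best now A (z=5)
  B: rows 2-3 cols 7-8 -> outside (row miss)
  C: rows 5-7 cols 1-5 z=5 -> covers; best now C (z=5)
Winner: C at z=5

Answer: C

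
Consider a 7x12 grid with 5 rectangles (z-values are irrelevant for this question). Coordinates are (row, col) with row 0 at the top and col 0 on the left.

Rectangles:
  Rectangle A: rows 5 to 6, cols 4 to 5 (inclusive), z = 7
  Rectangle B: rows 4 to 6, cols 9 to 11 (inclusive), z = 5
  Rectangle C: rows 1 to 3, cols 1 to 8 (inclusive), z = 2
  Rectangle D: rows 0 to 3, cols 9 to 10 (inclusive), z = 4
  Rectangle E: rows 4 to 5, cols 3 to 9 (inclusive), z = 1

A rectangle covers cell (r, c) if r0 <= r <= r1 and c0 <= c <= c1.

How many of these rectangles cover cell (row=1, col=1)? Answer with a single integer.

Answer: 1

Derivation:
Check cell (1,1):
  A: rows 5-6 cols 4-5 -> outside (row miss)
  B: rows 4-6 cols 9-11 -> outside (row miss)
  C: rows 1-3 cols 1-8 -> covers
  D: rows 0-3 cols 9-10 -> outside (col miss)
  E: rows 4-5 cols 3-9 -> outside (row miss)
Count covering = 1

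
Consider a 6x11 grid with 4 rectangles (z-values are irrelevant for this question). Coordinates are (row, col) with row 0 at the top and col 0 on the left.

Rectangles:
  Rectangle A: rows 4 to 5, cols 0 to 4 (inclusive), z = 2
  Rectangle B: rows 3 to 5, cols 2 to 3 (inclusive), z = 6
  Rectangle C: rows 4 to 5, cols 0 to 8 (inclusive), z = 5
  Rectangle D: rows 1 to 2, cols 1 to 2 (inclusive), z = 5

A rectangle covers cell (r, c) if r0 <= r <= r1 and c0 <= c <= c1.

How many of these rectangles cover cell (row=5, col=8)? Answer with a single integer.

Check cell (5,8):
  A: rows 4-5 cols 0-4 -> outside (col miss)
  B: rows 3-5 cols 2-3 -> outside (col miss)
  C: rows 4-5 cols 0-8 -> covers
  D: rows 1-2 cols 1-2 -> outside (row miss)
Count covering = 1

Answer: 1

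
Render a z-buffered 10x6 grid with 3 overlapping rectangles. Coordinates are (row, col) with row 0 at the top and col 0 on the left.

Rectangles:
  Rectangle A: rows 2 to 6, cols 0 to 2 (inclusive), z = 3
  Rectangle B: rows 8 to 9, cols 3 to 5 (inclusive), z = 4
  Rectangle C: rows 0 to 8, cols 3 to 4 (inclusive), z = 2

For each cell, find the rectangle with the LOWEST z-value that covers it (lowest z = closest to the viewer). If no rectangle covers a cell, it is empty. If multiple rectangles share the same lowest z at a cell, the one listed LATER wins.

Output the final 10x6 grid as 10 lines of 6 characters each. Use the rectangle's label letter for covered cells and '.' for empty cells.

...CC.
...CC.
AAACC.
AAACC.
AAACC.
AAACC.
AAACC.
...CC.
...CCB
...BBB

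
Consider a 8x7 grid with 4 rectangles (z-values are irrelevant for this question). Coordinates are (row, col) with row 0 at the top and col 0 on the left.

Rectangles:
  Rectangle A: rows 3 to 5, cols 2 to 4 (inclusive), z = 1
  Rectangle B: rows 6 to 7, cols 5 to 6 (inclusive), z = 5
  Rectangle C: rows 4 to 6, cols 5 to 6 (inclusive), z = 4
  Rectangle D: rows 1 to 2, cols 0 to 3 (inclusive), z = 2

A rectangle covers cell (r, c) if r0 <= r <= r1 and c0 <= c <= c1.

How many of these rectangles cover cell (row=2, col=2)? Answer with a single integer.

Check cell (2,2):
  A: rows 3-5 cols 2-4 -> outside (row miss)
  B: rows 6-7 cols 5-6 -> outside (row miss)
  C: rows 4-6 cols 5-6 -> outside (row miss)
  D: rows 1-2 cols 0-3 -> covers
Count covering = 1

Answer: 1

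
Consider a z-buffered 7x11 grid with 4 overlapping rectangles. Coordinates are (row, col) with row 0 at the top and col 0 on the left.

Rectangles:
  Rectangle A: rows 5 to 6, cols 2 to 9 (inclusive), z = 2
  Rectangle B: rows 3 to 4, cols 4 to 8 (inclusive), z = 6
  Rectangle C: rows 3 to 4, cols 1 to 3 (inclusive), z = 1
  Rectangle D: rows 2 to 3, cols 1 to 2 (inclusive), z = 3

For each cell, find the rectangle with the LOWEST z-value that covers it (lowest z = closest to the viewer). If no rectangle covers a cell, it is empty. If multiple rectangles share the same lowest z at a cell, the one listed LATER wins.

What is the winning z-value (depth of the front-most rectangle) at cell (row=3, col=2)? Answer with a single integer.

Check cell (3,2):
  A: rows 5-6 cols 2-9 -> outside (row miss)
  B: rows 3-4 cols 4-8 -> outside (col miss)
  C: rows 3-4 cols 1-3 z=1 -> covers; best now C (z=1)
  D: rows 2-3 cols 1-2 z=3 -> covers; best now C (z=1)
Winner: C at z=1

Answer: 1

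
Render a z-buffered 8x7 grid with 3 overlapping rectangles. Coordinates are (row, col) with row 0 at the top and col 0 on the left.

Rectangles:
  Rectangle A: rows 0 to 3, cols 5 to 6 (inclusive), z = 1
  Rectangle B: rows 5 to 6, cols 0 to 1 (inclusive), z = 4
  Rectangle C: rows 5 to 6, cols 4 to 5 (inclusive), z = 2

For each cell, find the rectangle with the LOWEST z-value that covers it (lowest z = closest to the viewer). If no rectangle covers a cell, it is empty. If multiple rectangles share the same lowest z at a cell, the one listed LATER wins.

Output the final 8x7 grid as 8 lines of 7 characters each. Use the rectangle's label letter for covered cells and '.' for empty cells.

.....AA
.....AA
.....AA
.....AA
.......
BB..CC.
BB..CC.
.......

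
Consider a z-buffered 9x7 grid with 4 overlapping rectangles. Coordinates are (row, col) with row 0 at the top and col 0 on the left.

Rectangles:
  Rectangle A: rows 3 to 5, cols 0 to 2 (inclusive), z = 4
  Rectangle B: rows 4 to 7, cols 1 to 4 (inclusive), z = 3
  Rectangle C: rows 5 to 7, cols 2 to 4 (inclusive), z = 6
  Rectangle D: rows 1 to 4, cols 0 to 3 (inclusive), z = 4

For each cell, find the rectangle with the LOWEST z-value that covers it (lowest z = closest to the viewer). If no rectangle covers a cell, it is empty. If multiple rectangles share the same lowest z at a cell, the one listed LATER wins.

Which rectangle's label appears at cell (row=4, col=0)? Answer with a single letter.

Answer: D

Derivation:
Check cell (4,0):
  A: rows 3-5 cols 0-2 z=4 -> covers; best now A (z=4)
  B: rows 4-7 cols 1-4 -> outside (col miss)
  C: rows 5-7 cols 2-4 -> outside (row miss)
  D: rows 1-4 cols 0-3 z=4 -> covers; best now D (z=4)
Winner: D at z=4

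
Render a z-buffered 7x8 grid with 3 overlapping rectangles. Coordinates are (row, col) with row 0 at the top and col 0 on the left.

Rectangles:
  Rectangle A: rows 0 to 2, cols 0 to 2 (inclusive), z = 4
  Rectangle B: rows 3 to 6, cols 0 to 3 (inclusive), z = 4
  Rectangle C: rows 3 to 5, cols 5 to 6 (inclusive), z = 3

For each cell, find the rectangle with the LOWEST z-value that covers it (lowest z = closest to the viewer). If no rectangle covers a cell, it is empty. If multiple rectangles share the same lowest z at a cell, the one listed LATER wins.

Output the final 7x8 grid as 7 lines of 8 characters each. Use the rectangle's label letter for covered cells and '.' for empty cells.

AAA.....
AAA.....
AAA.....
BBBB.CC.
BBBB.CC.
BBBB.CC.
BBBB....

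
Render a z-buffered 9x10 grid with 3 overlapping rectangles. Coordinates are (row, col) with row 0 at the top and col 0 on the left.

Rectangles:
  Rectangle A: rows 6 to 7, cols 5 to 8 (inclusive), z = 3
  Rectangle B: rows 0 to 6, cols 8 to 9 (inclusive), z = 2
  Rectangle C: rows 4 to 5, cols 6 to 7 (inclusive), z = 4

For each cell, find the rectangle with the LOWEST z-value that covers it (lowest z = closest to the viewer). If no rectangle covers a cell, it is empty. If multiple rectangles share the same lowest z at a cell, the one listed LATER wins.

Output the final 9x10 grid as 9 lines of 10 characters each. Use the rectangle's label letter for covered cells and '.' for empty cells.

........BB
........BB
........BB
........BB
......CCBB
......CCBB
.....AAABB
.....AAAA.
..........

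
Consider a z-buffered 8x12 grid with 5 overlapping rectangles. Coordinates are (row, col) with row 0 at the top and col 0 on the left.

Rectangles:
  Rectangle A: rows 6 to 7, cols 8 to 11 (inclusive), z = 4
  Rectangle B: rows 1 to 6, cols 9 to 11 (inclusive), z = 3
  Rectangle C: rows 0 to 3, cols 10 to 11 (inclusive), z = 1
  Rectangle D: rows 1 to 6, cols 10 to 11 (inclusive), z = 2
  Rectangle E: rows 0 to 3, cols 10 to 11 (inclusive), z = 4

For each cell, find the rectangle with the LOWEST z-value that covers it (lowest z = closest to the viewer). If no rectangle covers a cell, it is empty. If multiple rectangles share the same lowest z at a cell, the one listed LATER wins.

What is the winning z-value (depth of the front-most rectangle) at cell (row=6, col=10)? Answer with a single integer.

Answer: 2

Derivation:
Check cell (6,10):
  A: rows 6-7 cols 8-11 z=4 -> covers; best now A (z=4)
  B: rows 1-6 cols 9-11 z=3 -> covers; best now B (z=3)
  C: rows 0-3 cols 10-11 -> outside (row miss)
  D: rows 1-6 cols 10-11 z=2 -> covers; best now D (z=2)
  E: rows 0-3 cols 10-11 -> outside (row miss)
Winner: D at z=2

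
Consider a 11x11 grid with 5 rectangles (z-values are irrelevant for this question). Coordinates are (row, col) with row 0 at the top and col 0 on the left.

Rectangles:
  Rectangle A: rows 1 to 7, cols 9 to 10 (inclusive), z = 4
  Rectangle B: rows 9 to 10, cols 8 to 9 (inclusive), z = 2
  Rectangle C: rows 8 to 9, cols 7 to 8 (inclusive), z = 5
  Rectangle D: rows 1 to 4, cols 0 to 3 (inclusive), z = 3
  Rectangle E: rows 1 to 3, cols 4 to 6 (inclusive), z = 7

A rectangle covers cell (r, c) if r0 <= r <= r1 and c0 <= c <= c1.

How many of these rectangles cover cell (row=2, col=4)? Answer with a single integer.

Check cell (2,4):
  A: rows 1-7 cols 9-10 -> outside (col miss)
  B: rows 9-10 cols 8-9 -> outside (row miss)
  C: rows 8-9 cols 7-8 -> outside (row miss)
  D: rows 1-4 cols 0-3 -> outside (col miss)
  E: rows 1-3 cols 4-6 -> covers
Count covering = 1

Answer: 1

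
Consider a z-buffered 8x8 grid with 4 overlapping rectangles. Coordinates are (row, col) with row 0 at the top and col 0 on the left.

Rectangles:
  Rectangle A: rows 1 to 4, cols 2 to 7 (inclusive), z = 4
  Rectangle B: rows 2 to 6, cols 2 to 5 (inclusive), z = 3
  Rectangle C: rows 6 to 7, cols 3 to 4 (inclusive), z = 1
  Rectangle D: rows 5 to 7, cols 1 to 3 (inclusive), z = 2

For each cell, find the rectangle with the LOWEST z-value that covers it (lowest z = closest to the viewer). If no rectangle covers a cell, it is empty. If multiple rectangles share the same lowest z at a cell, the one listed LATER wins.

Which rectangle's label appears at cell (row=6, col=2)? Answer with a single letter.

Answer: D

Derivation:
Check cell (6,2):
  A: rows 1-4 cols 2-7 -> outside (row miss)
  B: rows 2-6 cols 2-5 z=3 -> covers; best now B (z=3)
  C: rows 6-7 cols 3-4 -> outside (col miss)
  D: rows 5-7 cols 1-3 z=2 -> covers; best now D (z=2)
Winner: D at z=2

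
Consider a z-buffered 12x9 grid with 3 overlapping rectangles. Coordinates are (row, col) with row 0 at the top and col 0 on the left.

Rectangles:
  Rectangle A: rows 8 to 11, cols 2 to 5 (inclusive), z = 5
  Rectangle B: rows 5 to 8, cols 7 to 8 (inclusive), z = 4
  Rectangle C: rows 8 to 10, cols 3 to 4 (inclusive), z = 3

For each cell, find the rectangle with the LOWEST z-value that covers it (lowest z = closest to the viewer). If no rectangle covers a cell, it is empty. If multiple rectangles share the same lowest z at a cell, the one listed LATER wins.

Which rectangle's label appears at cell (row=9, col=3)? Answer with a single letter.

Check cell (9,3):
  A: rows 8-11 cols 2-5 z=5 -> covers; best now A (z=5)
  B: rows 5-8 cols 7-8 -> outside (row miss)
  C: rows 8-10 cols 3-4 z=3 -> covers; best now C (z=3)
Winner: C at z=3

Answer: C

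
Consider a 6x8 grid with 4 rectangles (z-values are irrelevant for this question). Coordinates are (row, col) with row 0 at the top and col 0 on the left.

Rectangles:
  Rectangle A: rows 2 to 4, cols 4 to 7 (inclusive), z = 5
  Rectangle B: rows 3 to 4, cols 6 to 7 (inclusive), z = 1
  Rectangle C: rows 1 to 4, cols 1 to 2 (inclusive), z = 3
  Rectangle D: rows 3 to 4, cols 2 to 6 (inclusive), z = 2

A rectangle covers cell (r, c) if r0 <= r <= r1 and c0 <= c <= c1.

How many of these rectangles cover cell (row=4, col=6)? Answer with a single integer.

Check cell (4,6):
  A: rows 2-4 cols 4-7 -> covers
  B: rows 3-4 cols 6-7 -> covers
  C: rows 1-4 cols 1-2 -> outside (col miss)
  D: rows 3-4 cols 2-6 -> covers
Count covering = 3

Answer: 3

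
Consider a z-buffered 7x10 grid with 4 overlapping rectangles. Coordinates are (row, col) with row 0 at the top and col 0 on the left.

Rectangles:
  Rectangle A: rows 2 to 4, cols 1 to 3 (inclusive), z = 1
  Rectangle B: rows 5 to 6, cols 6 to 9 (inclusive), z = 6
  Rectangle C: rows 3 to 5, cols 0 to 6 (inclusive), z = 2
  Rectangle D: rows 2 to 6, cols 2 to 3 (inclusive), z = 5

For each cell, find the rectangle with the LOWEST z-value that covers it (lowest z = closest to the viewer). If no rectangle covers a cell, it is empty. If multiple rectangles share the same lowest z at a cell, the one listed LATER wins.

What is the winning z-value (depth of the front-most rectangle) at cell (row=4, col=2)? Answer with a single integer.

Answer: 1

Derivation:
Check cell (4,2):
  A: rows 2-4 cols 1-3 z=1 -> covers; best now A (z=1)
  B: rows 5-6 cols 6-9 -> outside (row miss)
  C: rows 3-5 cols 0-6 z=2 -> covers; best now A (z=1)
  D: rows 2-6 cols 2-3 z=5 -> covers; best now A (z=1)
Winner: A at z=1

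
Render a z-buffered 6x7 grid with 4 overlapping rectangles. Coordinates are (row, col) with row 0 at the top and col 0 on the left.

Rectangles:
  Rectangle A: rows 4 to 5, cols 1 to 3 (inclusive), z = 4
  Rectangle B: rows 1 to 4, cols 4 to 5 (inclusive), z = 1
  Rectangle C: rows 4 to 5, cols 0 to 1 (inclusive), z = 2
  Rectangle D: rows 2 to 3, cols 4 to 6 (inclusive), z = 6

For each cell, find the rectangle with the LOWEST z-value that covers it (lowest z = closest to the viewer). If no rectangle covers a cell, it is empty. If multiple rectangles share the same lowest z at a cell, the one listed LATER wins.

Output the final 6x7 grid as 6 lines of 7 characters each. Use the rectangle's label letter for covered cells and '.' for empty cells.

.......
....BB.
....BBD
....BBD
CCAABB.
CCAA...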